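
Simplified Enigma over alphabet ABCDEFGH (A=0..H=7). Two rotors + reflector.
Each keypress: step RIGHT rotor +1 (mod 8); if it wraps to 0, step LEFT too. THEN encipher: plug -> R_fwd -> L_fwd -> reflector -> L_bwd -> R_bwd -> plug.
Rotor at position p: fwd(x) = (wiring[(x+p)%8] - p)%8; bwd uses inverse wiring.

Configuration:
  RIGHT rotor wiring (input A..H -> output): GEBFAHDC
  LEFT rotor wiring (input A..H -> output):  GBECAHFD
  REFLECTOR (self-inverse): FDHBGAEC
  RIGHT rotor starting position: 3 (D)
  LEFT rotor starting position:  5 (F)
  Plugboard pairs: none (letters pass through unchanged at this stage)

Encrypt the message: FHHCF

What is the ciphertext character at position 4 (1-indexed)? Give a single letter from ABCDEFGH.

Char 1 ('F'): step: R->4, L=5; F->plug->F->R->A->L->C->refl->H->L'->F->R'->G->plug->G
Char 2 ('H'): step: R->5, L=5; H->plug->H->R->D->L->B->refl->D->L'->H->R'->E->plug->E
Char 3 ('H'): step: R->6, L=5; H->plug->H->R->B->L->A->refl->F->L'->G->R'->D->plug->D
Char 4 ('C'): step: R->7, L=5; C->plug->C->R->F->L->H->refl->C->L'->A->R'->G->plug->G

G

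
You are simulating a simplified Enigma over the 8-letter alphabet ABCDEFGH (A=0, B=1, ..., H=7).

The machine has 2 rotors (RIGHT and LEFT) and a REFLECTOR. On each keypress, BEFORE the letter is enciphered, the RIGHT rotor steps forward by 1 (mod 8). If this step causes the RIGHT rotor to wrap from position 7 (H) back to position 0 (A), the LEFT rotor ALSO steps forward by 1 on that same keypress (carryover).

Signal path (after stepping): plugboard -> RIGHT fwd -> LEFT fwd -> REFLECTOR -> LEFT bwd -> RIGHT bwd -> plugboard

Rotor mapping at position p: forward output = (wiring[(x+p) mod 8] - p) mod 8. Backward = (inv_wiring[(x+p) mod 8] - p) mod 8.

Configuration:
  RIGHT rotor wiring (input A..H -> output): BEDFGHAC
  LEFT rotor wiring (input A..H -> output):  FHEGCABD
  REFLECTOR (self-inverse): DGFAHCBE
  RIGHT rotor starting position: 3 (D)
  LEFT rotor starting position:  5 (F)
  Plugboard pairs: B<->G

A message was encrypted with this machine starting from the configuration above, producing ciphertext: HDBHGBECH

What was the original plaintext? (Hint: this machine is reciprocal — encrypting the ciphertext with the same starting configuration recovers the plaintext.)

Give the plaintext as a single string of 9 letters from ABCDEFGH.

Char 1 ('H'): step: R->4, L=5; H->plug->H->R->B->L->E->refl->H->L'->F->R'->E->plug->E
Char 2 ('D'): step: R->5, L=5; D->plug->D->R->E->L->C->refl->F->L'->H->R'->E->plug->E
Char 3 ('B'): step: R->6, L=5; B->plug->G->R->A->L->D->refl->A->L'->D->R'->C->plug->C
Char 4 ('H'): step: R->7, L=5; H->plug->H->R->B->L->E->refl->H->L'->F->R'->C->plug->C
Char 5 ('G'): step: R->0, L->6 (L advanced); G->plug->B->R->E->L->G->refl->B->L'->D->R'->C->plug->C
Char 6 ('B'): step: R->1, L=6; B->plug->G->R->B->L->F->refl->C->L'->H->R'->F->plug->F
Char 7 ('E'): step: R->2, L=6; E->plug->E->R->G->L->E->refl->H->L'->C->R'->H->plug->H
Char 8 ('C'): step: R->3, L=6; C->plug->C->R->E->L->G->refl->B->L'->D->R'->B->plug->G
Char 9 ('H'): step: R->4, L=6; H->plug->H->R->B->L->F->refl->C->L'->H->R'->G->plug->B

Answer: EECCCFHGB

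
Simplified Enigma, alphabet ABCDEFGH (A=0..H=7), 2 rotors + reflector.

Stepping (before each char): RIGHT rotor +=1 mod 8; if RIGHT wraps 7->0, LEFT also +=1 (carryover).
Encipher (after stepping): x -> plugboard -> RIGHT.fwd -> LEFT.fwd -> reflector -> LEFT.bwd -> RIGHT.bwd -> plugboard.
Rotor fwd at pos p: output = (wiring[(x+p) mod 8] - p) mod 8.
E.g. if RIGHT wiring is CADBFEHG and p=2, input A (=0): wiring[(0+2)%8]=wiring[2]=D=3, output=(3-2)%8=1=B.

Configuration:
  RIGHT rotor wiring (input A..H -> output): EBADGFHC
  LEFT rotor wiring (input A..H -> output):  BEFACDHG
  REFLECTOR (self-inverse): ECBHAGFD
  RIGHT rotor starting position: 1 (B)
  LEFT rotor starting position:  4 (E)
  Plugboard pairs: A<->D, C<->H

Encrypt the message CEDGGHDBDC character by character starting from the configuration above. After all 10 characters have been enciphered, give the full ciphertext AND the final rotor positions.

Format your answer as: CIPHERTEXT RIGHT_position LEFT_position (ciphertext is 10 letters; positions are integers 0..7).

Char 1 ('C'): step: R->2, L=4; C->plug->H->R->H->L->E->refl->A->L'->F->R'->E->plug->E
Char 2 ('E'): step: R->3, L=4; E->plug->E->R->H->L->E->refl->A->L'->F->R'->H->plug->C
Char 3 ('D'): step: R->4, L=4; D->plug->A->R->C->L->D->refl->H->L'->B->R'->B->plug->B
Char 4 ('G'): step: R->5, L=4; G->plug->G->R->G->L->B->refl->C->L'->D->R'->F->plug->F
Char 5 ('G'): step: R->6, L=4; G->plug->G->R->A->L->G->refl->F->L'->E->R'->B->plug->B
Char 6 ('H'): step: R->7, L=4; H->plug->C->R->C->L->D->refl->H->L'->B->R'->D->plug->A
Char 7 ('D'): step: R->0, L->5 (L advanced); D->plug->A->R->E->L->H->refl->D->L'->G->R'->E->plug->E
Char 8 ('B'): step: R->1, L=5; B->plug->B->R->H->L->F->refl->G->L'->A->R'->A->plug->D
Char 9 ('D'): step: R->2, L=5; D->plug->A->R->G->L->D->refl->H->L'->E->R'->C->plug->H
Char 10 ('C'): step: R->3, L=5; C->plug->H->R->F->L->A->refl->E->L'->D->R'->B->plug->B
Final: ciphertext=ECBFBAEDHB, RIGHT=3, LEFT=5

Answer: ECBFBAEDHB 3 5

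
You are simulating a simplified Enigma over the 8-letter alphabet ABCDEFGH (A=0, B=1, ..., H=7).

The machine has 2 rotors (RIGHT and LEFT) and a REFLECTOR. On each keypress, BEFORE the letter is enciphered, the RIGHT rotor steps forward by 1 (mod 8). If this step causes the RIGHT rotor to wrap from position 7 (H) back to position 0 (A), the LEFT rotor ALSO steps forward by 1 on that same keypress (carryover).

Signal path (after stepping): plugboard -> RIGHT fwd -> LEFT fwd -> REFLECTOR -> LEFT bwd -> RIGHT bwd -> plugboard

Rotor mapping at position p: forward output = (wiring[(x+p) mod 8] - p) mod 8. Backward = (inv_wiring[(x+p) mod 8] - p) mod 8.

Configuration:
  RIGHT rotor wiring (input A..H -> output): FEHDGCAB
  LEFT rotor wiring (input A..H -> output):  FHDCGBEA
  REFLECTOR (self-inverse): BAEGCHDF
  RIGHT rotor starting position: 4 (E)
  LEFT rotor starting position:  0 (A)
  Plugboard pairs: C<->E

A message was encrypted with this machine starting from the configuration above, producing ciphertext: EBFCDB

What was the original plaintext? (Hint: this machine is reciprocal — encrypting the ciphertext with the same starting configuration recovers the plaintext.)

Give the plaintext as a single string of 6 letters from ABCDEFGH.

Answer: FDEDGF

Derivation:
Char 1 ('E'): step: R->5, L=0; E->plug->C->R->E->L->G->refl->D->L'->C->R'->F->plug->F
Char 2 ('B'): step: R->6, L=0; B->plug->B->R->D->L->C->refl->E->L'->G->R'->D->plug->D
Char 3 ('F'): step: R->7, L=0; F->plug->F->R->H->L->A->refl->B->L'->F->R'->C->plug->E
Char 4 ('C'): step: R->0, L->1 (L advanced); C->plug->E->R->G->L->H->refl->F->L'->D->R'->D->plug->D
Char 5 ('D'): step: R->1, L=1; D->plug->D->R->F->L->D->refl->G->L'->A->R'->G->plug->G
Char 6 ('B'): step: R->2, L=1; B->plug->B->R->B->L->C->refl->E->L'->H->R'->F->plug->F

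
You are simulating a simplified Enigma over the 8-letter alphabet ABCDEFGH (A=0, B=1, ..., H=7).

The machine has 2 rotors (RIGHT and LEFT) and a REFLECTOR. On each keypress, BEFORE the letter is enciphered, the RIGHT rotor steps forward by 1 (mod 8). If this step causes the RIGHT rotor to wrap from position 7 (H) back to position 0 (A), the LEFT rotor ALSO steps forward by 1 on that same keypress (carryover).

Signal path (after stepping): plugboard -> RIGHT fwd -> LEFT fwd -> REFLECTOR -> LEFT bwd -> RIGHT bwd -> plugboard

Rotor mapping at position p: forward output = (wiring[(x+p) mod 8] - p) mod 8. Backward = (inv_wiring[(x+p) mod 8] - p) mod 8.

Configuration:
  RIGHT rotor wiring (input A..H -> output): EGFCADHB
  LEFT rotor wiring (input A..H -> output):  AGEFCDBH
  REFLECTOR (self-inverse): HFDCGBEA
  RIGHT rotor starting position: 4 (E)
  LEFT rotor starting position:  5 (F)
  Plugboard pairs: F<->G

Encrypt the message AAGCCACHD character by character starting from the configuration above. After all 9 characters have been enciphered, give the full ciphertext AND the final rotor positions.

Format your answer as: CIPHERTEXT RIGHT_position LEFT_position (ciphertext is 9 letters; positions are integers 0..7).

Answer: FDHGDEHAE 5 6

Derivation:
Char 1 ('A'): step: R->5, L=5; A->plug->A->R->G->L->A->refl->H->L'->F->R'->G->plug->F
Char 2 ('A'): step: R->6, L=5; A->plug->A->R->B->L->E->refl->G->L'->A->R'->D->plug->D
Char 3 ('G'): step: R->7, L=5; G->plug->F->R->B->L->E->refl->G->L'->A->R'->H->plug->H
Char 4 ('C'): step: R->0, L->6 (L advanced); C->plug->C->R->F->L->H->refl->A->L'->D->R'->F->plug->G
Char 5 ('C'): step: R->1, L=6; C->plug->C->R->B->L->B->refl->F->L'->H->R'->D->plug->D
Char 6 ('A'): step: R->2, L=6; A->plug->A->R->D->L->A->refl->H->L'->F->R'->E->plug->E
Char 7 ('C'): step: R->3, L=6; C->plug->C->R->A->L->D->refl->C->L'->C->R'->H->plug->H
Char 8 ('H'): step: R->4, L=6; H->plug->H->R->G->L->E->refl->G->L'->E->R'->A->plug->A
Char 9 ('D'): step: R->5, L=6; D->plug->D->R->H->L->F->refl->B->L'->B->R'->E->plug->E
Final: ciphertext=FDHGDEHAE, RIGHT=5, LEFT=6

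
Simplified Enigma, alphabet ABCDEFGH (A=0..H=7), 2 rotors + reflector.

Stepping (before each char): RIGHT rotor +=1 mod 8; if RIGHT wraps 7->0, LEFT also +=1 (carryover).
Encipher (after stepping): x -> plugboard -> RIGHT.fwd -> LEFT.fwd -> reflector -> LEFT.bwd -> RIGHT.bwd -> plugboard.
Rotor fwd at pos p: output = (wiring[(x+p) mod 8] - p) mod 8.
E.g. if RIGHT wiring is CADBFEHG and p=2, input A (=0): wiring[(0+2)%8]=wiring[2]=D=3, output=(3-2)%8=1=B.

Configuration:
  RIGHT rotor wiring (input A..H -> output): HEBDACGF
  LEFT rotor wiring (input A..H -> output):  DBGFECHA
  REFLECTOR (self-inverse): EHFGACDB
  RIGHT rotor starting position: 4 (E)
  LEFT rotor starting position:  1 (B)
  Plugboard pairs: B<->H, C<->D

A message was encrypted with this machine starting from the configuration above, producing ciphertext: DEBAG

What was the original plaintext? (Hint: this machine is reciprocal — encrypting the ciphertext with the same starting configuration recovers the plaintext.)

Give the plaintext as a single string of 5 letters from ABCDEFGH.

Answer: CFFGD

Derivation:
Char 1 ('D'): step: R->5, L=1; D->plug->C->R->A->L->A->refl->E->L'->C->R'->D->plug->C
Char 2 ('E'): step: R->6, L=1; E->plug->E->R->D->L->D->refl->G->L'->F->R'->F->plug->F
Char 3 ('B'): step: R->7, L=1; B->plug->H->R->H->L->C->refl->F->L'->B->R'->F->plug->F
Char 4 ('A'): step: R->0, L->2 (L advanced); A->plug->A->R->H->L->H->refl->B->L'->G->R'->G->plug->G
Char 5 ('G'): step: R->1, L=2; G->plug->G->R->E->L->F->refl->C->L'->C->R'->C->plug->D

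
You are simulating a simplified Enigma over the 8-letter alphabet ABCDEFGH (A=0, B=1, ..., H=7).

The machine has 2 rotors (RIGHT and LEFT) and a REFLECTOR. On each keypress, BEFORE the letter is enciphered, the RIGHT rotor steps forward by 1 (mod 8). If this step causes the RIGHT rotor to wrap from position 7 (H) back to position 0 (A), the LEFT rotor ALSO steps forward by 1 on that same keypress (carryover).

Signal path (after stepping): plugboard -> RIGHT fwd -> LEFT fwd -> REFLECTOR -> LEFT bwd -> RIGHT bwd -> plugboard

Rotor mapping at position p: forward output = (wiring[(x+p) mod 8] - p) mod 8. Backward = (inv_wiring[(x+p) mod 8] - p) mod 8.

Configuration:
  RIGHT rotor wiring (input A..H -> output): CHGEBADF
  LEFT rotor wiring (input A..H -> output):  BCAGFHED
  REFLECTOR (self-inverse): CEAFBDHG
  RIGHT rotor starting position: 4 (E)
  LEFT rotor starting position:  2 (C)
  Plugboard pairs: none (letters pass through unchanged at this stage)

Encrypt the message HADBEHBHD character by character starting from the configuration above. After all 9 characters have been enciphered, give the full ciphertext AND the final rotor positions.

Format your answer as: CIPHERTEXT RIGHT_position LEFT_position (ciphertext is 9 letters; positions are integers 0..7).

Char 1 ('H'): step: R->5, L=2; H->plug->H->R->E->L->C->refl->A->L'->H->R'->G->plug->G
Char 2 ('A'): step: R->6, L=2; A->plug->A->R->F->L->B->refl->E->L'->B->R'->D->plug->D
Char 3 ('D'): step: R->7, L=2; D->plug->D->R->H->L->A->refl->C->L'->E->R'->H->plug->H
Char 4 ('B'): step: R->0, L->3 (L advanced); B->plug->B->R->H->L->F->refl->D->L'->A->R'->F->plug->F
Char 5 ('E'): step: R->1, L=3; E->plug->E->R->H->L->F->refl->D->L'->A->R'->D->plug->D
Char 6 ('H'): step: R->2, L=3; H->plug->H->R->F->L->G->refl->H->L'->G->R'->D->plug->D
Char 7 ('B'): step: R->3, L=3; B->plug->B->R->G->L->H->refl->G->L'->F->R'->C->plug->C
Char 8 ('H'): step: R->4, L=3; H->plug->H->R->A->L->D->refl->F->L'->H->R'->C->plug->C
Char 9 ('D'): step: R->5, L=3; D->plug->D->R->F->L->G->refl->H->L'->G->R'->B->plug->B
Final: ciphertext=GDHFDDCCB, RIGHT=5, LEFT=3

Answer: GDHFDDCCB 5 3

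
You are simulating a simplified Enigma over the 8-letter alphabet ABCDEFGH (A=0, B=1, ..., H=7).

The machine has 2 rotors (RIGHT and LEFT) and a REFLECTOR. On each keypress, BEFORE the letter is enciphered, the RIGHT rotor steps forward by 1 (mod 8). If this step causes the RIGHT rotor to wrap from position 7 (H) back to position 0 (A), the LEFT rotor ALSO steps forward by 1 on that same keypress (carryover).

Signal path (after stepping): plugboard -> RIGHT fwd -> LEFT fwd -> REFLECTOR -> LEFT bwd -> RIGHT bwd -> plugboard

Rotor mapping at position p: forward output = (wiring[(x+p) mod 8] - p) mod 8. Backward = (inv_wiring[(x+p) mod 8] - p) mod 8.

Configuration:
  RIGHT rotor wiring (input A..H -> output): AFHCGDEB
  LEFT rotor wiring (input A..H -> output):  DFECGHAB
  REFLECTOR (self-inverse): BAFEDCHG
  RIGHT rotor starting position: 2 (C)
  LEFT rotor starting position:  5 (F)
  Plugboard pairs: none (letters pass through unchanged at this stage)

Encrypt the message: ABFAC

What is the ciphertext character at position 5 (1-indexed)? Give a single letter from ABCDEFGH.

Char 1 ('A'): step: R->3, L=5; A->plug->A->R->H->L->B->refl->A->L'->E->R'->H->plug->H
Char 2 ('B'): step: R->4, L=5; B->plug->B->R->H->L->B->refl->A->L'->E->R'->E->plug->E
Char 3 ('F'): step: R->5, L=5; F->plug->F->R->C->L->E->refl->D->L'->B->R'->H->plug->H
Char 4 ('A'): step: R->6, L=5; A->plug->A->R->G->L->F->refl->C->L'->A->R'->G->plug->G
Char 5 ('C'): step: R->7, L=5; C->plug->C->R->G->L->F->refl->C->L'->A->R'->D->plug->D

D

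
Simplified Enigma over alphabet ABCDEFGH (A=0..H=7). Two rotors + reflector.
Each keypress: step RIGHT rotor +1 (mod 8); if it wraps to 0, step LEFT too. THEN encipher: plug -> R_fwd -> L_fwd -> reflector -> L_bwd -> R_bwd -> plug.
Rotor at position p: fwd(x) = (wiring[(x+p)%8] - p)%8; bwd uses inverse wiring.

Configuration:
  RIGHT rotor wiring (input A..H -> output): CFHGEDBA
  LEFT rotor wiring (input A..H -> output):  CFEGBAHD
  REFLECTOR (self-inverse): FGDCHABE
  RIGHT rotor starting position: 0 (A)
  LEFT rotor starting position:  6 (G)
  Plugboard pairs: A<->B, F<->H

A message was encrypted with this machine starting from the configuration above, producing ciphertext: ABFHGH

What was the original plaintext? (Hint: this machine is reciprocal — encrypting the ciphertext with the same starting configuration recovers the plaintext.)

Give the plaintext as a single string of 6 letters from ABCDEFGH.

Char 1 ('A'): step: R->1, L=6; A->plug->B->R->G->L->D->refl->C->L'->H->R'->G->plug->G
Char 2 ('B'): step: R->2, L=6; B->plug->A->R->F->L->A->refl->F->L'->B->R'->D->plug->D
Char 3 ('F'): step: R->3, L=6; F->plug->H->R->E->L->G->refl->B->L'->A->R'->C->plug->C
Char 4 ('H'): step: R->4, L=6; H->plug->F->R->B->L->F->refl->A->L'->F->R'->C->plug->C
Char 5 ('G'): step: R->5, L=6; G->plug->G->R->B->L->F->refl->A->L'->F->R'->D->plug->D
Char 6 ('H'): step: R->6, L=6; H->plug->F->R->A->L->B->refl->G->L'->E->R'->C->plug->C

Answer: GDCCDC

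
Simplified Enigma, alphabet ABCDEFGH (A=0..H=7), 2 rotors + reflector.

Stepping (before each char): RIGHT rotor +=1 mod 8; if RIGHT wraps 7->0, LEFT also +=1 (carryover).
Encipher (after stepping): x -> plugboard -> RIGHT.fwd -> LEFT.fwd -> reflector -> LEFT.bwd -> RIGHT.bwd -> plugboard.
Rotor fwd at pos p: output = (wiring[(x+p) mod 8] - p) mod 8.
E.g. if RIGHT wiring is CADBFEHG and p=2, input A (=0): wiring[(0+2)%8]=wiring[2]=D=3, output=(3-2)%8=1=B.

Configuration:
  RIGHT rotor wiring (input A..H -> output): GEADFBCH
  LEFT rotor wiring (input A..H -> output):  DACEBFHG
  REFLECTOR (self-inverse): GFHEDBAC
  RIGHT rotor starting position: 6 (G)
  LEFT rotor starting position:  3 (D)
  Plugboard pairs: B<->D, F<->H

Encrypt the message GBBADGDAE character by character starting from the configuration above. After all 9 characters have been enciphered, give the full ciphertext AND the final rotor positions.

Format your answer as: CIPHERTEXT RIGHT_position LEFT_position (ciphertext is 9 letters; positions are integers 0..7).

Char 1 ('G'): step: R->7, L=3; G->plug->G->R->C->L->C->refl->H->L'->H->R'->B->plug->D
Char 2 ('B'): step: R->0, L->4 (L advanced); B->plug->D->R->D->L->C->refl->H->L'->E->R'->B->plug->D
Char 3 ('B'): step: R->1, L=4; B->plug->D->R->E->L->H->refl->C->L'->D->R'->A->plug->A
Char 4 ('A'): step: R->2, L=4; A->plug->A->R->G->L->G->refl->A->L'->H->R'->D->plug->B
Char 5 ('D'): step: R->3, L=4; D->plug->B->R->C->L->D->refl->E->L'->F->R'->H->plug->F
Char 6 ('G'): step: R->4, L=4; G->plug->G->R->E->L->H->refl->C->L'->D->R'->D->plug->B
Char 7 ('D'): step: R->5, L=4; D->plug->B->R->F->L->E->refl->D->L'->C->R'->C->plug->C
Char 8 ('A'): step: R->6, L=4; A->plug->A->R->E->L->H->refl->C->L'->D->R'->H->plug->F
Char 9 ('E'): step: R->7, L=4; E->plug->E->R->E->L->H->refl->C->L'->D->R'->H->plug->F
Final: ciphertext=DDABFBCFF, RIGHT=7, LEFT=4

Answer: DDABFBCFF 7 4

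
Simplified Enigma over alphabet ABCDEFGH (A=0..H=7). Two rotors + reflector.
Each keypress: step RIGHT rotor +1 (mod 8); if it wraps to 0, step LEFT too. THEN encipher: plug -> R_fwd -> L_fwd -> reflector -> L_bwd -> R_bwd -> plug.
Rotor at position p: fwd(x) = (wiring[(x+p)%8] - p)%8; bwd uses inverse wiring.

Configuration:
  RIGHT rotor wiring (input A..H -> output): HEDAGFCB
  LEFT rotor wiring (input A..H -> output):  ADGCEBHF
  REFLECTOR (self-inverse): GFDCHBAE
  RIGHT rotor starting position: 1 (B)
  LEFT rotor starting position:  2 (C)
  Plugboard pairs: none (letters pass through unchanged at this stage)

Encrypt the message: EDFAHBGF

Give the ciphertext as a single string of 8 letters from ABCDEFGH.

Char 1 ('E'): step: R->2, L=2; E->plug->E->R->A->L->E->refl->H->L'->D->R'->D->plug->D
Char 2 ('D'): step: R->3, L=2; D->plug->D->R->H->L->B->refl->F->L'->E->R'->F->plug->F
Char 3 ('F'): step: R->4, L=2; F->plug->F->R->A->L->E->refl->H->L'->D->R'->E->plug->E
Char 4 ('A'): step: R->5, L=2; A->plug->A->R->A->L->E->refl->H->L'->D->R'->G->plug->G
Char 5 ('H'): step: R->6, L=2; H->plug->H->R->H->L->B->refl->F->L'->E->R'->A->plug->A
Char 6 ('B'): step: R->7, L=2; B->plug->B->R->A->L->E->refl->H->L'->D->R'->H->plug->H
Char 7 ('G'): step: R->0, L->3 (L advanced); G->plug->G->R->C->L->G->refl->A->L'->G->R'->E->plug->E
Char 8 ('F'): step: R->1, L=3; F->plug->F->R->B->L->B->refl->F->L'->F->R'->D->plug->D

Answer: DFEGAHED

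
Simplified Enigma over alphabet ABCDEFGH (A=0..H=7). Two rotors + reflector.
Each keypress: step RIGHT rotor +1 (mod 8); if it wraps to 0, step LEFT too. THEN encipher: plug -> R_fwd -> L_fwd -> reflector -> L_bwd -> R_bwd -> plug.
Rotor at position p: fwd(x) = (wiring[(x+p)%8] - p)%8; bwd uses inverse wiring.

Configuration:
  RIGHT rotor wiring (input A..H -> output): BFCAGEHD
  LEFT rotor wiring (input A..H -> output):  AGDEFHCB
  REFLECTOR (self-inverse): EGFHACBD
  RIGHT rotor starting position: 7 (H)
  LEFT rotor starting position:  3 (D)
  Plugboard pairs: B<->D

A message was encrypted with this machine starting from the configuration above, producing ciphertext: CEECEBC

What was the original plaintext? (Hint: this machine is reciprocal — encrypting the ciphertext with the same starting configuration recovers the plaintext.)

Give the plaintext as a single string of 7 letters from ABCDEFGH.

Char 1 ('C'): step: R->0, L->4 (L advanced); C->plug->C->R->C->L->G->refl->B->L'->A->R'->D->plug->B
Char 2 ('E'): step: R->1, L=4; E->plug->E->R->D->L->F->refl->C->L'->F->R'->D->plug->B
Char 3 ('E'): step: R->2, L=4; E->plug->E->R->F->L->C->refl->F->L'->D->R'->H->plug->H
Char 4 ('C'): step: R->3, L=4; C->plug->C->R->B->L->D->refl->H->L'->G->R'->F->plug->F
Char 5 ('E'): step: R->4, L=4; E->plug->E->R->F->L->C->refl->F->L'->D->R'->C->plug->C
Char 6 ('B'): step: R->5, L=4; B->plug->D->R->E->L->E->refl->A->L'->H->R'->A->plug->A
Char 7 ('C'): step: R->6, L=4; C->plug->C->R->D->L->F->refl->C->L'->F->R'->B->plug->D

Answer: BBHFCAD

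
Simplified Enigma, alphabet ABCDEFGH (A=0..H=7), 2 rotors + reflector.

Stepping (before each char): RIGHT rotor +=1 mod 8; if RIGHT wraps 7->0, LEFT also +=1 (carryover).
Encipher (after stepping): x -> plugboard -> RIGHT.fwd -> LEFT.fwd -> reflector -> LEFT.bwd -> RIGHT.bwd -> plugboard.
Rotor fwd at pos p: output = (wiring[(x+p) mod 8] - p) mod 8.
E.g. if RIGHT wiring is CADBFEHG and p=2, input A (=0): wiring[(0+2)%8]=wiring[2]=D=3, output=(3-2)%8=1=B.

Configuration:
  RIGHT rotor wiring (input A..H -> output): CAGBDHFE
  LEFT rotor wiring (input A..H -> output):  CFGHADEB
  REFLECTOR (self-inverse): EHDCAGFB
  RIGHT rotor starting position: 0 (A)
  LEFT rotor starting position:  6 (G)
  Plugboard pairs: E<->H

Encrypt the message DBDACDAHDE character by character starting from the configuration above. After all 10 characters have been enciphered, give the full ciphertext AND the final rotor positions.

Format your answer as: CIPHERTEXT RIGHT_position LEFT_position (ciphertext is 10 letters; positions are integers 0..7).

Char 1 ('D'): step: R->1, L=6; D->plug->D->R->C->L->E->refl->A->L'->E->R'->F->plug->F
Char 2 ('B'): step: R->2, L=6; B->plug->B->R->H->L->F->refl->G->L'->A->R'->G->plug->G
Char 3 ('D'): step: R->3, L=6; D->plug->D->R->C->L->E->refl->A->L'->E->R'->C->plug->C
Char 4 ('A'): step: R->4, L=6; A->plug->A->R->H->L->F->refl->G->L'->A->R'->D->plug->D
Char 5 ('C'): step: R->5, L=6; C->plug->C->R->H->L->F->refl->G->L'->A->R'->B->plug->B
Char 6 ('D'): step: R->6, L=6; D->plug->D->R->C->L->E->refl->A->L'->E->R'->C->plug->C
Char 7 ('A'): step: R->7, L=6; A->plug->A->R->F->L->B->refl->H->L'->D->R'->B->plug->B
Char 8 ('H'): step: R->0, L->7 (L advanced); H->plug->E->R->D->L->H->refl->B->L'->F->R'->G->plug->G
Char 9 ('D'): step: R->1, L=7; D->plug->D->R->C->L->G->refl->F->L'->H->R'->A->plug->A
Char 10 ('E'): step: R->2, L=7; E->plug->H->R->G->L->E->refl->A->L'->E->R'->A->plug->A
Final: ciphertext=FGCDBCBGAA, RIGHT=2, LEFT=7

Answer: FGCDBCBGAA 2 7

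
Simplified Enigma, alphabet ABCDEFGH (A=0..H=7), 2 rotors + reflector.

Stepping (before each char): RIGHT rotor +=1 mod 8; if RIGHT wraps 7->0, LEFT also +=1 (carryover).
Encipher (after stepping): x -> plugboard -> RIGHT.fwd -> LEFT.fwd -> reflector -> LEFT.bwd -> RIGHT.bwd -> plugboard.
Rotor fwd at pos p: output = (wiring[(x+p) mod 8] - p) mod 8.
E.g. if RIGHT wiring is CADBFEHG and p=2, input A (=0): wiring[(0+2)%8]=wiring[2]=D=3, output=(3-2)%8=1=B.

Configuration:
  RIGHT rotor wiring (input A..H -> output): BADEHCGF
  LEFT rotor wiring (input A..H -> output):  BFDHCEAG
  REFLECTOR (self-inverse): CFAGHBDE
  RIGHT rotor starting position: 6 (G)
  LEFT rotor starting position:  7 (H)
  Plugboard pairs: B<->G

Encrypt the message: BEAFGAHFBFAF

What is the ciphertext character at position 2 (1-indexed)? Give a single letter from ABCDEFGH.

Char 1 ('B'): step: R->7, L=7; B->plug->G->R->D->L->E->refl->H->L'->A->R'->F->plug->F
Char 2 ('E'): step: R->0, L->0 (L advanced); E->plug->E->R->H->L->G->refl->D->L'->C->R'->F->plug->F

F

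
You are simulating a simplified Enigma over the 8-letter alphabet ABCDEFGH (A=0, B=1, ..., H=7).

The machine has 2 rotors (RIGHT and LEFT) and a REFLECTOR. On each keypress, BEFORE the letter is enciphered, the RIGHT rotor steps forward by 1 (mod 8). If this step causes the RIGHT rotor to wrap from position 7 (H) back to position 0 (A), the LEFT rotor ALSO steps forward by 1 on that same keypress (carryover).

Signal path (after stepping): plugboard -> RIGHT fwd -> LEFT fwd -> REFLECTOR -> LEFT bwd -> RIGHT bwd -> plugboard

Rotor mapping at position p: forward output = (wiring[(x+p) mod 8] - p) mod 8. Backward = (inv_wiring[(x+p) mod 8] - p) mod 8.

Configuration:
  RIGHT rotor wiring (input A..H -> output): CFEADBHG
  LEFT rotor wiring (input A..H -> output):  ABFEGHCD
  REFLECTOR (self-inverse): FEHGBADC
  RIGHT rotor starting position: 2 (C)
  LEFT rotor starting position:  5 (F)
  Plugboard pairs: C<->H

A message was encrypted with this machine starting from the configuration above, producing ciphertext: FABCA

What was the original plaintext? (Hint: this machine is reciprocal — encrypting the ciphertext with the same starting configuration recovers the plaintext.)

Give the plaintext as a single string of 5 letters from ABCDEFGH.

Answer: DCGFF

Derivation:
Char 1 ('F'): step: R->3, L=5; F->plug->F->R->H->L->B->refl->E->L'->E->R'->D->plug->D
Char 2 ('A'): step: R->4, L=5; A->plug->A->R->H->L->B->refl->E->L'->E->R'->H->plug->C
Char 3 ('B'): step: R->5, L=5; B->plug->B->R->C->L->G->refl->D->L'->D->R'->G->plug->G
Char 4 ('C'): step: R->6, L=5; C->plug->H->R->D->L->D->refl->G->L'->C->R'->F->plug->F
Char 5 ('A'): step: R->7, L=5; A->plug->A->R->H->L->B->refl->E->L'->E->R'->F->plug->F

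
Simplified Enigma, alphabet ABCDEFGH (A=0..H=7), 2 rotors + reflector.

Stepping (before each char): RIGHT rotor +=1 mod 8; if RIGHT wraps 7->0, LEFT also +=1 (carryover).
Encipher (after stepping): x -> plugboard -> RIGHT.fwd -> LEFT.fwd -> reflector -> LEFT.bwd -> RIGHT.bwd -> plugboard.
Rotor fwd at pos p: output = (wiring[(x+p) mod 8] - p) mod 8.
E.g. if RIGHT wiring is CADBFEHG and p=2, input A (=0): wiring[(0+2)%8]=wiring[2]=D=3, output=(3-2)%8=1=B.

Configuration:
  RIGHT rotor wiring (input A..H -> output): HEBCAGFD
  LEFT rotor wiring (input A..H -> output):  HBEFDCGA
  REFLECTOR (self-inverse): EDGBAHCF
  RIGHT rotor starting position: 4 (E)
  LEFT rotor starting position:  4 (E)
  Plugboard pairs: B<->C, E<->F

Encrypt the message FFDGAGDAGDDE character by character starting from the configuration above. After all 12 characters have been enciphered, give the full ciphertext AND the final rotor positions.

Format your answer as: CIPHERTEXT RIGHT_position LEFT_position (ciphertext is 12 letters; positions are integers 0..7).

Answer: EDEFDCGHCEEG 0 6

Derivation:
Char 1 ('F'): step: R->5, L=4; F->plug->E->R->H->L->B->refl->D->L'->E->R'->F->plug->E
Char 2 ('F'): step: R->6, L=4; F->plug->E->R->D->L->E->refl->A->L'->G->R'->D->plug->D
Char 3 ('D'): step: R->7, L=4; D->plug->D->R->C->L->C->refl->G->L'->B->R'->F->plug->E
Char 4 ('G'): step: R->0, L->5 (L advanced); G->plug->G->R->F->L->H->refl->F->L'->A->R'->E->plug->F
Char 5 ('A'): step: R->1, L=5; A->plug->A->R->D->L->C->refl->G->L'->H->R'->D->plug->D
Char 6 ('G'): step: R->2, L=5; G->plug->G->R->F->L->H->refl->F->L'->A->R'->B->plug->C
Char 7 ('D'): step: R->3, L=5; D->plug->D->R->C->L->D->refl->B->L'->B->R'->G->plug->G
Char 8 ('A'): step: R->4, L=5; A->plug->A->R->E->L->E->refl->A->L'->G->R'->H->plug->H
Char 9 ('G'): step: R->5, L=5; G->plug->G->R->F->L->H->refl->F->L'->A->R'->B->plug->C
Char 10 ('D'): step: R->6, L=5; D->plug->D->R->G->L->A->refl->E->L'->E->R'->F->plug->E
Char 11 ('D'): step: R->7, L=5; D->plug->D->R->C->L->D->refl->B->L'->B->R'->F->plug->E
Char 12 ('E'): step: R->0, L->6 (L advanced); E->plug->F->R->G->L->F->refl->H->L'->F->R'->G->plug->G
Final: ciphertext=EDEFDCGHCEEG, RIGHT=0, LEFT=6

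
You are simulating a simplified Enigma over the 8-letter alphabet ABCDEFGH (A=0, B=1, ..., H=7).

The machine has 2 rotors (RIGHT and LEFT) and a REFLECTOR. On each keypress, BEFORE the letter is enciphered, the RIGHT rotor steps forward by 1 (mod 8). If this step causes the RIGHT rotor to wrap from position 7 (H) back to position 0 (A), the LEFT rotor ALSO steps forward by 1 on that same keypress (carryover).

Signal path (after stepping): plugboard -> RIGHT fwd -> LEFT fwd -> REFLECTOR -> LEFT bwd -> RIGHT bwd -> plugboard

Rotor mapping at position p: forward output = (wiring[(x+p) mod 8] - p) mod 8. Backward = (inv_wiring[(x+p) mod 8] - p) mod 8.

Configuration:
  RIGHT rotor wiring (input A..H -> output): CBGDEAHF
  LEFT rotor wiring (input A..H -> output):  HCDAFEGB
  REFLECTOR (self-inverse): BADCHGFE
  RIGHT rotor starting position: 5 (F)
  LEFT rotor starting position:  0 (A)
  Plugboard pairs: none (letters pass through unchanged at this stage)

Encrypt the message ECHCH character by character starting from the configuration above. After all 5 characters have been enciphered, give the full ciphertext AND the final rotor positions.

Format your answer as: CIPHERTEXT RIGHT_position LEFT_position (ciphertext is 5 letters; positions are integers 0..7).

Answer: FGGDE 2 1

Derivation:
Char 1 ('E'): step: R->6, L=0; E->plug->E->R->A->L->H->refl->E->L'->F->R'->F->plug->F
Char 2 ('C'): step: R->7, L=0; C->plug->C->R->C->L->D->refl->C->L'->B->R'->G->plug->G
Char 3 ('H'): step: R->0, L->1 (L advanced); H->plug->H->R->F->L->F->refl->G->L'->H->R'->G->plug->G
Char 4 ('C'): step: R->1, L=1; C->plug->C->R->C->L->H->refl->E->L'->D->R'->D->plug->D
Char 5 ('H'): step: R->2, L=1; H->plug->H->R->H->L->G->refl->F->L'->F->R'->E->plug->E
Final: ciphertext=FGGDE, RIGHT=2, LEFT=1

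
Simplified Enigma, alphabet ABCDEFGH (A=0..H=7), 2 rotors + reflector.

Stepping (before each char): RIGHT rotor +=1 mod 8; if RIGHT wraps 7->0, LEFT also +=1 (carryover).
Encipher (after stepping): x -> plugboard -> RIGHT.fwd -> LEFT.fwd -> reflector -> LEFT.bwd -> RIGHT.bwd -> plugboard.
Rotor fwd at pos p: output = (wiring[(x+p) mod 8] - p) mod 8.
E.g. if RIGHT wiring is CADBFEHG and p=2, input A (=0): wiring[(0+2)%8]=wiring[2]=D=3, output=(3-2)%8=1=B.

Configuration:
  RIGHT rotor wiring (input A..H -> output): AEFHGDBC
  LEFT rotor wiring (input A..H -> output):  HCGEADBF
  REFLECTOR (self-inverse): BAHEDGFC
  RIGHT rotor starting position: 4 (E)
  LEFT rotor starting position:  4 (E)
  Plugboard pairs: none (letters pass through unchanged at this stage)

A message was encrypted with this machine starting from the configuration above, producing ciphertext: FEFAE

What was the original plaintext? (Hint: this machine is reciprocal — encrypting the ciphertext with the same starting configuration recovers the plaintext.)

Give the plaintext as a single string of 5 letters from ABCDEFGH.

Char 1 ('F'): step: R->5, L=4; F->plug->F->R->A->L->E->refl->D->L'->E->R'->B->plug->B
Char 2 ('E'): step: R->6, L=4; E->plug->E->R->H->L->A->refl->B->L'->D->R'->A->plug->A
Char 3 ('F'): step: R->7, L=4; F->plug->F->R->H->L->A->refl->B->L'->D->R'->A->plug->A
Char 4 ('A'): step: R->0, L->5 (L advanced); A->plug->A->R->A->L->G->refl->F->L'->E->R'->B->plug->B
Char 5 ('E'): step: R->1, L=5; E->plug->E->R->C->L->A->refl->B->L'->F->R'->D->plug->D

Answer: BAABD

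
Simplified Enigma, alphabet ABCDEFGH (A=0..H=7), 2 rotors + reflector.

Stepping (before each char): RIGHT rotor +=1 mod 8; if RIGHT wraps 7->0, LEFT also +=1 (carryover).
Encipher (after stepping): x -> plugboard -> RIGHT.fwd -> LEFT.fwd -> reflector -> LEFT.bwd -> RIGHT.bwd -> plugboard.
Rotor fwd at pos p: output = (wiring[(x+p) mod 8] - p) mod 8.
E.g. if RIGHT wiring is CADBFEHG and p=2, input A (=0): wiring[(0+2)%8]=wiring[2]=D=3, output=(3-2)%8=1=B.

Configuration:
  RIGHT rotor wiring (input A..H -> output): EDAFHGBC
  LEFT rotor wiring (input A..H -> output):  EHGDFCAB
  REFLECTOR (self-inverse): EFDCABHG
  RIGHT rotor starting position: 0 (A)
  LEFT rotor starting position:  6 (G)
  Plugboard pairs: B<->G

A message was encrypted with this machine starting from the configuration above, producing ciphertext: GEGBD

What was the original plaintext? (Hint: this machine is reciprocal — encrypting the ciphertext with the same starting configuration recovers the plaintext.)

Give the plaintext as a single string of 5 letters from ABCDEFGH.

Answer: CDEFG

Derivation:
Char 1 ('G'): step: R->1, L=6; G->plug->B->R->H->L->E->refl->A->L'->E->R'->C->plug->C
Char 2 ('E'): step: R->2, L=6; E->plug->E->R->H->L->E->refl->A->L'->E->R'->D->plug->D
Char 3 ('G'): step: R->3, L=6; G->plug->B->R->E->L->A->refl->E->L'->H->R'->E->plug->E
Char 4 ('B'): step: R->4, L=6; B->plug->G->R->E->L->A->refl->E->L'->H->R'->F->plug->F
Char 5 ('D'): step: R->5, L=6; D->plug->D->R->H->L->E->refl->A->L'->E->R'->B->plug->G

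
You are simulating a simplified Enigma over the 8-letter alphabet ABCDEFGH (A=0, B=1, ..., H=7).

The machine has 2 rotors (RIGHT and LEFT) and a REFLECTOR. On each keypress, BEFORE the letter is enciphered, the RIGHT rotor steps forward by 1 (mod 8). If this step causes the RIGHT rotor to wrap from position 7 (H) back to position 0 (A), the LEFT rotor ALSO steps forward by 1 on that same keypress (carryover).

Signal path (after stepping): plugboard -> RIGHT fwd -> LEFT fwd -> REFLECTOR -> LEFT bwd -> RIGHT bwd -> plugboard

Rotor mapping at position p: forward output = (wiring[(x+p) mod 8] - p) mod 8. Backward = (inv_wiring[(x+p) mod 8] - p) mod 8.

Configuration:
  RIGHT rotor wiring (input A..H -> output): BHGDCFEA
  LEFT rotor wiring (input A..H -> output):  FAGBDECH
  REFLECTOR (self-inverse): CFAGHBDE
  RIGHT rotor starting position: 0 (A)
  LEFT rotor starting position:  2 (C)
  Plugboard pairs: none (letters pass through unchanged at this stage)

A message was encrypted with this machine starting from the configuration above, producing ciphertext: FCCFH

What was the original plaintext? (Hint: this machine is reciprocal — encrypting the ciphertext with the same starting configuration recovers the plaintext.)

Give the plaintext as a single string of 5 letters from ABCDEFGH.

Char 1 ('F'): step: R->1, L=2; F->plug->F->R->D->L->C->refl->A->L'->E->R'->E->plug->E
Char 2 ('C'): step: R->2, L=2; C->plug->C->R->A->L->E->refl->H->L'->B->R'->B->plug->B
Char 3 ('C'): step: R->3, L=2; C->plug->C->R->C->L->B->refl->F->L'->F->R'->E->plug->E
Char 4 ('F'): step: R->4, L=2; F->plug->F->R->D->L->C->refl->A->L'->E->R'->D->plug->D
Char 5 ('H'): step: R->5, L=2; H->plug->H->R->F->L->F->refl->B->L'->C->R'->E->plug->E

Answer: EBEDE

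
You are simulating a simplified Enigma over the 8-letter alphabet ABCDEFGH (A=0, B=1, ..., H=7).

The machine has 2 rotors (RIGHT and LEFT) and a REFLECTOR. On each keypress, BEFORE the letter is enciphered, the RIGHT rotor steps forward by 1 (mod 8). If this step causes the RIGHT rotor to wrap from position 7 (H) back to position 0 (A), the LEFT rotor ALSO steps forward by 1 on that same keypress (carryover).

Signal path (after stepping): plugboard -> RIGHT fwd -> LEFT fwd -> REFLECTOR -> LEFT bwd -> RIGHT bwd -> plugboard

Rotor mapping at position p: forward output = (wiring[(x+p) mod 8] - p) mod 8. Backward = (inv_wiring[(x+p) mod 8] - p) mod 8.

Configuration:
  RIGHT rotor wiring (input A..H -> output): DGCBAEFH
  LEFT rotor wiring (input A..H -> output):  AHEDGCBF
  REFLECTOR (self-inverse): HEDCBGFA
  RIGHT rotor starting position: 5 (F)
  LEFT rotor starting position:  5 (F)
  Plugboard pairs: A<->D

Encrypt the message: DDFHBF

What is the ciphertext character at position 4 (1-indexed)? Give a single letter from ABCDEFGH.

Char 1 ('D'): step: R->6, L=5; D->plug->A->R->H->L->B->refl->E->L'->B->R'->B->plug->B
Char 2 ('D'): step: R->7, L=5; D->plug->A->R->A->L->F->refl->G->L'->G->R'->H->plug->H
Char 3 ('F'): step: R->0, L->6 (L advanced); F->plug->F->R->E->L->G->refl->F->L'->F->R'->G->plug->G
Char 4 ('H'): step: R->1, L=6; H->plug->H->R->C->L->C->refl->D->L'->A->R'->C->plug->C

C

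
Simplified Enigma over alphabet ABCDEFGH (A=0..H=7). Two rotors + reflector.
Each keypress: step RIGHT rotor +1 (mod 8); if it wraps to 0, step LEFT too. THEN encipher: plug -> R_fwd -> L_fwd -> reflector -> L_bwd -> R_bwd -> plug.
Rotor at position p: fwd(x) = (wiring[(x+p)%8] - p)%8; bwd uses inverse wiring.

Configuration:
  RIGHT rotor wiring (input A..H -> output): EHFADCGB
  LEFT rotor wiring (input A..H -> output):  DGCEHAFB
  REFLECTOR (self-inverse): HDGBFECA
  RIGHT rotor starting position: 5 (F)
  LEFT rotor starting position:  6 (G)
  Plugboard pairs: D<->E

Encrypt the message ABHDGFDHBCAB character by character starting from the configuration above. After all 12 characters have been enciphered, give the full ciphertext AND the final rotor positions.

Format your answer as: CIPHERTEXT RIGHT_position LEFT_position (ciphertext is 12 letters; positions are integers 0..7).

Char 1 ('A'): step: R->6, L=6; A->plug->A->R->A->L->H->refl->A->L'->D->R'->B->plug->B
Char 2 ('B'): step: R->7, L=6; B->plug->B->R->F->L->G->refl->C->L'->H->R'->H->plug->H
Char 3 ('H'): step: R->0, L->7 (L advanced); H->plug->H->R->B->L->E->refl->F->L'->E->R'->A->plug->A
Char 4 ('D'): step: R->1, L=7; D->plug->E->R->B->L->E->refl->F->L'->E->R'->B->plug->B
Char 5 ('G'): step: R->2, L=7; G->plug->G->R->C->L->H->refl->A->L'->F->R'->H->plug->H
Char 6 ('F'): step: R->3, L=7; F->plug->F->R->B->L->E->refl->F->L'->E->R'->G->plug->G
Char 7 ('D'): step: R->4, L=7; D->plug->E->R->A->L->C->refl->G->L'->H->R'->A->plug->A
Char 8 ('H'): step: R->5, L=7; H->plug->H->R->G->L->B->refl->D->L'->D->R'->G->plug->G
Char 9 ('B'): step: R->6, L=7; B->plug->B->R->D->L->D->refl->B->L'->G->R'->C->plug->C
Char 10 ('C'): step: R->7, L=7; C->plug->C->R->A->L->C->refl->G->L'->H->R'->H->plug->H
Char 11 ('A'): step: R->0, L->0 (L advanced); A->plug->A->R->E->L->H->refl->A->L'->F->R'->C->plug->C
Char 12 ('B'): step: R->1, L=0; B->plug->B->R->E->L->H->refl->A->L'->F->R'->F->plug->F
Final: ciphertext=BHABHGAGCHCF, RIGHT=1, LEFT=0

Answer: BHABHGAGCHCF 1 0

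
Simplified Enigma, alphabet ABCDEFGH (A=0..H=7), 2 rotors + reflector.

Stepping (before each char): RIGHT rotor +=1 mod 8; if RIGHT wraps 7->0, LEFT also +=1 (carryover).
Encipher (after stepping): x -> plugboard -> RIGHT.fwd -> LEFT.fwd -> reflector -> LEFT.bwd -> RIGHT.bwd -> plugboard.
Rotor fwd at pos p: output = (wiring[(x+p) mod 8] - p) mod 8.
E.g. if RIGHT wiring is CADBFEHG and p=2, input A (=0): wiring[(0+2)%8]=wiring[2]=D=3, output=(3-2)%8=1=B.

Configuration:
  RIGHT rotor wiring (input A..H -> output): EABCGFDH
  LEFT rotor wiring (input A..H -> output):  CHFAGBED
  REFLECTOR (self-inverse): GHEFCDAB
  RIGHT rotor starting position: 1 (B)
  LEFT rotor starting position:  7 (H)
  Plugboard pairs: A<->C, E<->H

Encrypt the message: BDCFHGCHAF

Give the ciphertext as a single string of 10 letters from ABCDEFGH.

Answer: EEDGDCGEDG

Derivation:
Char 1 ('B'): step: R->2, L=7; B->plug->B->R->A->L->E->refl->C->L'->G->R'->H->plug->E
Char 2 ('D'): step: R->3, L=7; D->plug->D->R->A->L->E->refl->C->L'->G->R'->H->plug->E
Char 3 ('C'): step: R->4, L=7; C->plug->A->R->C->L->A->refl->G->L'->D->R'->D->plug->D
Char 4 ('F'): step: R->5, L=7; F->plug->F->R->E->L->B->refl->H->L'->F->R'->G->plug->G
Char 5 ('H'): step: R->6, L=7; H->plug->E->R->D->L->G->refl->A->L'->C->R'->D->plug->D
Char 6 ('G'): step: R->7, L=7; G->plug->G->R->G->L->C->refl->E->L'->A->R'->A->plug->C
Char 7 ('C'): step: R->0, L->0 (L advanced); C->plug->A->R->E->L->G->refl->A->L'->D->R'->G->plug->G
Char 8 ('H'): step: R->1, L=0; H->plug->E->R->E->L->G->refl->A->L'->D->R'->H->plug->E
Char 9 ('A'): step: R->2, L=0; A->plug->C->R->E->L->G->refl->A->L'->D->R'->D->plug->D
Char 10 ('F'): step: R->3, L=0; F->plug->F->R->B->L->H->refl->B->L'->F->R'->G->plug->G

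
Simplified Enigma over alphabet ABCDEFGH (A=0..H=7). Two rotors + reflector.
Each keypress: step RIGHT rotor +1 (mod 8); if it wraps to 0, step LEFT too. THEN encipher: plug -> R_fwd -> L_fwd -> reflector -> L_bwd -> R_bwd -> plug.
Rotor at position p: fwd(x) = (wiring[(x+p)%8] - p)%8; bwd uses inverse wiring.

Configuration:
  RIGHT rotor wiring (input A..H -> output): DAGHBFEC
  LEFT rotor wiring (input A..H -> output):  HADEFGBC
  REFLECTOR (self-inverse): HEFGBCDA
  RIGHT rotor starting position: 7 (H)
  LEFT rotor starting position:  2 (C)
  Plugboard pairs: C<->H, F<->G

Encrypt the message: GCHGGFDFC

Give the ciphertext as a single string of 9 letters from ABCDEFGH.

Char 1 ('G'): step: R->0, L->3 (L advanced); G->plug->F->R->F->L->E->refl->B->L'->A->R'->B->plug->B
Char 2 ('C'): step: R->1, L=3; C->plug->H->R->C->L->D->refl->G->L'->D->R'->F->plug->G
Char 3 ('H'): step: R->2, L=3; H->plug->C->R->H->L->A->refl->H->L'->E->R'->A->plug->A
Char 4 ('G'): step: R->3, L=3; G->plug->F->R->A->L->B->refl->E->L'->F->R'->G->plug->F
Char 5 ('G'): step: R->4, L=3; G->plug->F->R->E->L->H->refl->A->L'->H->R'->E->plug->E
Char 6 ('F'): step: R->5, L=3; F->plug->G->R->C->L->D->refl->G->L'->D->R'->E->plug->E
Char 7 ('D'): step: R->6, L=3; D->plug->D->R->C->L->D->refl->G->L'->D->R'->G->plug->F
Char 8 ('F'): step: R->7, L=3; F->plug->G->R->G->L->F->refl->C->L'->B->R'->C->plug->H
Char 9 ('C'): step: R->0, L->4 (L advanced); C->plug->H->R->C->L->F->refl->C->L'->B->R'->E->plug->E

Answer: BGAFEEFHE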